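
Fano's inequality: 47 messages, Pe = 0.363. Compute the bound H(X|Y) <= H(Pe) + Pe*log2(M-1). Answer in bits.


H(Pe) = -Pe*log2(Pe) - (1-Pe)*log2(1-Pe) = -0.363*log2(0.363) - 0.637*log2(0.637) = 0.530691 + 0.414454 = 0.9451. Pe*log2(M-1) = 0.363*log2(46) = 2.005053. Bound = H(Pe) + Pe*log2(M-1) = 0.530691 + 0.414454 + 2.005053 = 2.9502

2.9502 bits


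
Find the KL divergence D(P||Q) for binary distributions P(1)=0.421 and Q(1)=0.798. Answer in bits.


KL = p*log2(p/q) + (1-p)*log2((1-p)/(1-q)) = 0.421*log2(0.421/0.798) + 0.579*log2(0.579/0.202) = 0.4912

0.4912 bits


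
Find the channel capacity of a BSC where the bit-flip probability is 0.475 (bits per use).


H(p) = -p*log2(p) - (1-p)*log2(1-p) = -0.475*log2(0.475) - 0.525*log2(0.525) = 0.510150 + 0.488046 = 0.9982. C = 1 - H(p) = 1 - 0.9982 = 0.0018

0.0018 bits


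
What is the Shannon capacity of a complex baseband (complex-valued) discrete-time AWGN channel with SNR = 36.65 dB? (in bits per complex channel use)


SNR_linear = 10^(36.65/10) = 4623.8102; C = log2(1 + SNR_linear) = log2(1 + 4623.8102) = 12.1752

12.1752 bits/channel use


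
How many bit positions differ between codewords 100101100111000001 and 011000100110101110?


Count differing positions: ^ ^ ^ ^ . ^ . . . . . ^ ^ . ^ ^ ^ ^ = 11 differences

11


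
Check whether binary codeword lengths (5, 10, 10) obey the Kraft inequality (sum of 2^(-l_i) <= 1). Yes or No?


Kraft sum = sum(2^(-l_i)) = 0.0332, need <= 1. Result: satisfied (a binary prefix-free code with these lengths exists)

Yes


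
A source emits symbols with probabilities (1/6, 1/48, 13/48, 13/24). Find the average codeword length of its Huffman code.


Huffman construction (repeatedly merge the two least-probable nodes; each merge adds 1 bit to every symbol beneath it): 1/48 + 1/6 = 3/16; 3/16 + 13/48 = 11/24; 11/24 + 13/24 = 1. Resulting codeword lengths (in the order the probabilities were given): (3, 3, 2, 1). L_avg = sum(p_i * l_i) = 1/6*3 + 1/48*3 + 13/48*2 + 13/24*1 = 79/48 = 1.6458

1.6458 bits


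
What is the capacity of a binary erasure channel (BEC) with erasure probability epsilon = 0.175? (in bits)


C = 1 - epsilon = 1 - 0.175 = 0.825

0.825 bits


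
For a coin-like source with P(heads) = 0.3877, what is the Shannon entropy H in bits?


H = -p*log2(p) - (1-p)*log2(1-p). -0.3877*log2(0.3877) = 0.529981; -0.6123*log2(0.6123) = 0.433318. H = 0.529981 + 0.433318 = 0.9633

0.9633 bits


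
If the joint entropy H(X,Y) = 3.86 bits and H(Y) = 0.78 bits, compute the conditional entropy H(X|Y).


H(X|Y) = H(X,Y) - H(Y) = 3.86 - 0.78 = 3.08

3.08 bits


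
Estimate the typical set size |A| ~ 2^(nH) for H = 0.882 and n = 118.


log2|A_typical| = nH = 118 * 0.882 = 104.076, so |A_typical| ~ 2^104.076 = 2.138e+31

2.138e+31


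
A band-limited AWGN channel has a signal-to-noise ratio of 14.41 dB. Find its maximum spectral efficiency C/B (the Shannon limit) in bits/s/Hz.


SNR_linear = 10^(14.41/10) = 27.6058; C/B = log2(1 + SNR_linear) = log2(1 + 27.6058) = 4.8382

4.8382 bits/s/Hz


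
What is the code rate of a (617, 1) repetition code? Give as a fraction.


Rate = k/n = 1/617

1/617


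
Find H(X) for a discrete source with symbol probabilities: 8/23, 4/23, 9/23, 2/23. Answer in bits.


H = -sum(p_i * log2(p_i)). Terms: -(8/23)*log2(8/23) = 0.529935; -(4/23)*log2(4/23) = 0.438880; -(9/23)*log2(9/23) = 0.529684; -(2/23)*log2(2/23) = 0.306397. H = 0.529935 + 0.438880 + 0.529684 + 0.306397 = 1.8049

1.8049 bits


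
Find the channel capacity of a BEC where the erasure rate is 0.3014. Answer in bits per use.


C = 1 - epsilon = 1 - 0.3014 = 0.6986

0.6986 bits


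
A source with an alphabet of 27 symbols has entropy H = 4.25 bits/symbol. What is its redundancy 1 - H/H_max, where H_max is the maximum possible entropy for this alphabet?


H_max = log2(K) = log2(27) = 4.7549 bits/symbol. Redundancy = 1 - H/H_max = 1 - 4.25/4.7549 = 1 - 0.8938 = 0.1062

0.1062


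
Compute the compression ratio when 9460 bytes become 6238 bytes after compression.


Ratio = original / compressed = 9460 / 6238 = 1.5165

1.5165


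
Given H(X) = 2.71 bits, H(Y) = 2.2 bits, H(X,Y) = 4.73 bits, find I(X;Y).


I(X;Y) = H(X) + H(Y) - H(X,Y) = 2.71 + 2.2 - 4.73 = 0.18

0.18 bits


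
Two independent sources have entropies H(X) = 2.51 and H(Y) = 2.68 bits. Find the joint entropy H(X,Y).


For independent variables, H(X,Y) = H(X) + H(Y) = 2.51 + 2.68 = 5.19

5.19 bits


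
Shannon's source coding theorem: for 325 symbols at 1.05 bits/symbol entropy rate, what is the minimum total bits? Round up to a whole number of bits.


Minimum bits >= n * H = 325 * 1.05 = 341.25, rounded up to a whole number of bits = 342

342 bits


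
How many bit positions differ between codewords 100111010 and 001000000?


Count differing positions: ^ . ^ ^ ^ ^ . ^ . = 6 differences

6


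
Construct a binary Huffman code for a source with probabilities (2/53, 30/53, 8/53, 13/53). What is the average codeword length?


Huffman construction (repeatedly merge the two least-probable nodes; each merge adds 1 bit to every symbol beneath it): 2/53 + 8/53 = 10/53; 10/53 + 13/53 = 23/53; 23/53 + 30/53 = 1. Resulting codeword lengths (in the order the probabilities were given): (3, 1, 3, 2). L_avg = sum(p_i * l_i) = 2/53*3 + 30/53*1 + 8/53*3 + 13/53*2 = 86/53 = 1.6226

1.6226 bits


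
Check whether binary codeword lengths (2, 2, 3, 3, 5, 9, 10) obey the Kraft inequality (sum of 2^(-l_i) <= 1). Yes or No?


Kraft sum = sum(2^(-l_i)) = 0.7842, need <= 1. Result: satisfied (a binary prefix-free code with these lengths exists)

Yes


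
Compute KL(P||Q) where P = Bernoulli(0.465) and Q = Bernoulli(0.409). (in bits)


KL = p*log2(p/q) + (1-p)*log2((1-p)/(1-q)) = 0.465*log2(0.465/0.409) + 0.535*log2(0.535/0.591) = 0.0092

0.0092 bits


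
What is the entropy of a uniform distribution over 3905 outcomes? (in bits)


H = log2(n) = log2(3905) = 11.9311

11.9311 bits


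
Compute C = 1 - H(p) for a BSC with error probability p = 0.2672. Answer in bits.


H(p) = -p*log2(p) - (1-p)*log2(1-p) = -0.2672*log2(0.2672) - 0.7328*log2(0.7328) = 0.508751 + 0.328667 = 0.8374. C = 1 - H(p) = 1 - 0.8374 = 0.1626

0.1626 bits


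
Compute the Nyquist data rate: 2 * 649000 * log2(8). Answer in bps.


Rate = 2 * B * log2(M) = 2 * 649000 * 3.0 = 3894000.0

3894000.0 bps


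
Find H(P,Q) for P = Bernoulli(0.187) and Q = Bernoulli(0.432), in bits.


H(P,Q) = -p*log2(q) - (1-p)*log2(1-q). -0.187*log2(0.432) = 0.226438; -0.813*log2(0.568) = 0.663438. H(P,Q) = 0.226438 + 0.663438 = 0.8899

0.8899 bits


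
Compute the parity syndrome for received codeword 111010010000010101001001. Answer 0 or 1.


Syndrome = XOR of all bits = 1 XOR 1 XOR 1 XOR 0 XOR 1 XOR 0 XOR 0 XOR 1 XOR 0 XOR 0 XOR 0 XOR 0 XOR 0 XOR 1 XOR 0 XOR 1 XOR 0 XOR 1 XOR 0 XOR 0 XOR 1 XOR 0 XOR 0 XOR 1 = 0

0


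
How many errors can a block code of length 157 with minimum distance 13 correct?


Correction capability = floor((d-1)/2) = floor((13-1)/2) = 6

6 errors


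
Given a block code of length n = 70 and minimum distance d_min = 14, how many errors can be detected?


Detection capability = d_min - 1 = 14 - 1 = 13

13 errors


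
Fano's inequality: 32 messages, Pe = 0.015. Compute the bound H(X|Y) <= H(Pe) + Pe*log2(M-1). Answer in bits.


H(Pe) = -Pe*log2(Pe) - (1-Pe)*log2(1-Pe) = -0.015*log2(0.015) - 0.985*log2(0.985) = 0.090883 + 0.021477 = 0.1124. Pe*log2(M-1) = 0.015*log2(31) = 0.074313. Bound = H(Pe) + Pe*log2(M-1) = 0.090883 + 0.021477 + 0.074313 = 0.1867

0.1867 bits


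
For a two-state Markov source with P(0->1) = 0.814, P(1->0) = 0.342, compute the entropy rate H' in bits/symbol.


Stationary distribution: pi_0 = p10/(p01+p10) = 0.2958, pi_1 = 0.7042. Entropy rate H' = pi_0*H(p01) + pi_1*H(p10) = 0.2958*0.693 + 0.7042*0.9267 = 0.8576

0.8576 bits/symbol


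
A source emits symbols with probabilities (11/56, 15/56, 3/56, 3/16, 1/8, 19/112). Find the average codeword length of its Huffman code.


Huffman construction (repeatedly merge the two least-probable nodes; each merge adds 1 bit to every symbol beneath it): 3/56 + 1/8 = 5/28; 19/112 + 5/28 = 39/112; 3/16 + 11/56 = 43/112; 15/56 + 39/112 = 69/112; 43/112 + 69/112 = 1. Resulting codeword lengths (in the order the probabilities were given): (2, 2, 4, 2, 4, 3). L_avg = sum(p_i * l_i) = 11/56*2 + 15/56*2 + 3/56*4 + 3/16*2 + 1/8*4 + 19/112*3 = 283/112 = 2.5268

2.5268 bits


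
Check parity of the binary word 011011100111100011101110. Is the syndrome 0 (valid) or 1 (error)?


Syndrome = XOR of all bits = 0 XOR 1 XOR 1 XOR 0 XOR 1 XOR 1 XOR 1 XOR 0 XOR 0 XOR 1 XOR 1 XOR 1 XOR 1 XOR 0 XOR 0 XOR 0 XOR 1 XOR 1 XOR 1 XOR 0 XOR 1 XOR 1 XOR 1 XOR 0 = 1

1


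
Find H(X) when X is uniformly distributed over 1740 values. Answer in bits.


H = log2(n) = log2(1740) = 10.7649

10.7649 bits


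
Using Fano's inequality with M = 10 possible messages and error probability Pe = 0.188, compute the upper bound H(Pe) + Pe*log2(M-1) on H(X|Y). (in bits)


H(Pe) = -Pe*log2(Pe) - (1-Pe)*log2(1-Pe) = -0.188*log2(0.188) - 0.812*log2(0.812) = 0.453305 + 0.243964 = 0.6973. Pe*log2(M-1) = 0.188*log2(9) = 0.595946. Bound = H(Pe) + Pe*log2(M-1) = 0.453305 + 0.243964 + 0.595946 = 1.2932

1.2932 bits


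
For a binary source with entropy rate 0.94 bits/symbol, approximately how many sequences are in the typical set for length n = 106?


log2|A_typical| = nH = 106 * 0.94 = 99.64, so |A_typical| ~ 2^99.64 = 9.877e+29

9.877e+29


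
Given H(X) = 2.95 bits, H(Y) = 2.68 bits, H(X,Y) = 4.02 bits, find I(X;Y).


I(X;Y) = H(X) + H(Y) - H(X,Y) = 2.95 + 2.68 - 4.02 = 1.61

1.61 bits


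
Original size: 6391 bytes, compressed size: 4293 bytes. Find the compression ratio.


Ratio = original / compressed = 6391 / 4293 = 1.4887

1.4887


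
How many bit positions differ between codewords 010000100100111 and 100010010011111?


Count differing positions: ^ ^ . . ^ . ^ ^ . ^ ^ ^ . . . = 8 differences

8


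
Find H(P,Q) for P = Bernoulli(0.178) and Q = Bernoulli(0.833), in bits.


H(P,Q) = -p*log2(q) - (1-p)*log2(1-q). -0.178*log2(0.833) = 0.046923; -0.822*log2(0.167) = 2.122470. H(P,Q) = 0.046923 + 2.122470 = 2.1694

2.1694 bits


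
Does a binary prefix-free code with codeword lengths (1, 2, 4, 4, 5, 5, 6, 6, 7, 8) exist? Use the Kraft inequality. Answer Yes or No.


Kraft sum = sum(2^(-l_i)) = 0.9805, need <= 1. Result: satisfied (a binary prefix-free code with these lengths exists)

Yes


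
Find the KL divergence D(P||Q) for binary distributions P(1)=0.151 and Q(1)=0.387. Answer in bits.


KL = p*log2(p/q) + (1-p)*log2((1-p)/(1-q)) = 0.151*log2(0.151/0.387) + 0.849*log2(0.849/0.613) = 0.1939

0.1939 bits


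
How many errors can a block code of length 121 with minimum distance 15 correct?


Correction capability = floor((d-1)/2) = floor((15-1)/2) = 7

7 errors


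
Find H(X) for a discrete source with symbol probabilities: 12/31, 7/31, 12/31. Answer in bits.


H = -sum(p_i * log2(p_i)). Terms: -(12/31)*log2(12/31) = 0.530026; -(7/31)*log2(7/31) = 0.484771; -(12/31)*log2(12/31) = 0.530026. H = 0.530026 + 0.484771 + 0.530026 = 1.5448

1.5448 bits


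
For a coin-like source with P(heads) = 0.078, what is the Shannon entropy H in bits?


H = -p*log2(p) - (1-p)*log2(1-p). -0.078*log2(0.078) = 0.287070; -0.922*log2(0.922) = 0.108023. H = 0.287070 + 0.108023 = 0.3951

0.3951 bits


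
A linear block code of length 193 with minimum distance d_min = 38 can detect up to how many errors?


Detection capability = d_min - 1 = 38 - 1 = 37

37 errors


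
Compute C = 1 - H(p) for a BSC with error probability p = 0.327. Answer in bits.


H(p) = -p*log2(p) - (1-p)*log2(1-p) = -0.327*log2(0.327) - 0.673*log2(0.673) = 0.527332 + 0.384499 = 0.9118. C = 1 - H(p) = 1 - 0.9118 = 0.0882

0.0882 bits


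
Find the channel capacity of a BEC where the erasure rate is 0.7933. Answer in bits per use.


C = 1 - epsilon = 1 - 0.7933 = 0.2067

0.2067 bits


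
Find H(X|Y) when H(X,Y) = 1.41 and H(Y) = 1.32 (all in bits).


H(X|Y) = H(X,Y) - H(Y) = 1.41 - 1.32 = 0.09

0.09 bits


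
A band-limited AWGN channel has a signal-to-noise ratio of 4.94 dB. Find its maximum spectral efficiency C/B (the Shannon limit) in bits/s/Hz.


SNR_linear = 10^(4.94/10) = 3.1189; C/B = log2(1 + SNR_linear) = log2(1 + 3.1189) = 2.0423

2.0423 bits/s/Hz


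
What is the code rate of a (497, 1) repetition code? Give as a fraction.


Rate = k/n = 1/497

1/497


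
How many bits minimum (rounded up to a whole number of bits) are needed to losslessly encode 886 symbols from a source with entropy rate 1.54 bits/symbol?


Minimum bits >= n * H = 886 * 1.54 = 1364.44, rounded up to a whole number of bits = 1365

1365 bits


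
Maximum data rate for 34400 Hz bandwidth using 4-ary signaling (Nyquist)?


Rate = 2 * B * log2(M) = 2 * 34400 * 2.0 = 137600.0

137600.0 bps


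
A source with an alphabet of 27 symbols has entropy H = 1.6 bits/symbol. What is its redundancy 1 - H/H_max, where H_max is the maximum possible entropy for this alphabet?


H_max = log2(K) = log2(27) = 4.7549 bits/symbol. Redundancy = 1 - H/H_max = 1 - 1.6/4.7549 = 1 - 0.3365 = 0.6635

0.6635


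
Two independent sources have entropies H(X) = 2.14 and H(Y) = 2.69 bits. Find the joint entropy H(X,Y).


For independent variables, H(X,Y) = H(X) + H(Y) = 2.14 + 2.69 = 4.83

4.83 bits


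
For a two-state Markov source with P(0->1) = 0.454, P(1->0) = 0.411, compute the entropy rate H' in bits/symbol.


Stationary distribution: pi_0 = p10/(p01+p10) = 0.4751, pi_1 = 0.5249. Entropy rate H' = pi_0*H(p01) + pi_1*H(p10) = 0.4751*0.9939 + 0.5249*0.977 = 0.985

0.985 bits/symbol


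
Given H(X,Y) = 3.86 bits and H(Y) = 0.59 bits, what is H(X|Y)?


H(X|Y) = H(X,Y) - H(Y) = 3.86 - 0.59 = 3.27

3.27 bits


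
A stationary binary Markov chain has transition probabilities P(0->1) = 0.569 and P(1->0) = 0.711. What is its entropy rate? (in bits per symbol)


Stationary distribution: pi_0 = p10/(p01+p10) = 0.5555, pi_1 = 0.4445. Entropy rate H' = pi_0*H(p01) + pi_1*H(p10) = 0.5555*0.9862 + 0.4445*0.8674 = 0.9334

0.9334 bits/symbol


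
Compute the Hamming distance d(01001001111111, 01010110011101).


Count differing positions: . . . ^ ^ ^ ^ ^ ^ . . . ^ . = 7 differences

7


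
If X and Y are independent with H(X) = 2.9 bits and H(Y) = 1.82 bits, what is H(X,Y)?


For independent variables, H(X,Y) = H(X) + H(Y) = 2.9 + 1.82 = 4.72

4.72 bits


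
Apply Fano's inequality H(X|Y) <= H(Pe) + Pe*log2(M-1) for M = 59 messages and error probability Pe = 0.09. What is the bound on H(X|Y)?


H(Pe) = -Pe*log2(Pe) - (1-Pe)*log2(1-Pe) = -0.09*log2(0.09) - 0.91*log2(0.91) = 0.312654 + 0.123816 = 0.4365. Pe*log2(M-1) = 0.09*log2(58) = 0.527218. Bound = H(Pe) + Pe*log2(M-1) = 0.312654 + 0.123816 + 0.527218 = 0.9637

0.9637 bits


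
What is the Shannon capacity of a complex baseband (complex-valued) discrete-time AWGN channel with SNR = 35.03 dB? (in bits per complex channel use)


SNR_linear = 10^(35.03/10) = 3184.1975; C = log2(1 + SNR_linear) = log2(1 + 3184.1975) = 11.6372

11.6372 bits/channel use


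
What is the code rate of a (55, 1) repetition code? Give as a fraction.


Rate = k/n = 1/55

1/55


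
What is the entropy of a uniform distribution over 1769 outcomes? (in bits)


H = log2(n) = log2(1769) = 10.7887

10.7887 bits


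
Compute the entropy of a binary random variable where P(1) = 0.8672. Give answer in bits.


H = -p*log2(p) - (1-p)*log2(1-p). -0.8672*log2(0.8672) = 0.178265; -0.1328*log2(0.1328) = 0.386803. H = 0.178265 + 0.386803 = 0.5651

0.5651 bits


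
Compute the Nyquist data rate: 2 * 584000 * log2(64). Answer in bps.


Rate = 2 * B * log2(M) = 2 * 584000 * 6.0 = 7008000.0

7008000.0 bps


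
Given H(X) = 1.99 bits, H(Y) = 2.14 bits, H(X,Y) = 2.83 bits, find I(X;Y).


I(X;Y) = H(X) + H(Y) - H(X,Y) = 1.99 + 2.14 - 2.83 = 1.3

1.3 bits


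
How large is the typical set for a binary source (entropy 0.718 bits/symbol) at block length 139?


log2|A_typical| = nH = 139 * 0.718 = 99.802, so |A_typical| ~ 2^99.802 = 1.105e+30

1.105e+30


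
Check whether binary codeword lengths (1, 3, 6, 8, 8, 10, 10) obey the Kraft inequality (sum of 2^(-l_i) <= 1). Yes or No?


Kraft sum = sum(2^(-l_i)) = 0.6504, need <= 1. Result: satisfied (a binary prefix-free code with these lengths exists)

Yes


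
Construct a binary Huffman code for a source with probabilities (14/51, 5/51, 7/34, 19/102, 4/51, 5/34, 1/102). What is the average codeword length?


Huffman construction (repeatedly merge the two least-probable nodes; each merge adds 1 bit to every symbol beneath it): 1/102 + 4/51 = 3/34; 3/34 + 5/51 = 19/102; 5/34 + 19/102 = 1/3; 19/102 + 7/34 = 20/51; 14/51 + 1/3 = 31/51; 20/51 + 31/51 = 1. Resulting codeword lengths (in the order the probabilities were given): (2, 3, 2, 3, 4, 3, 4). L_avg = sum(p_i * l_i) = 14/51*2 + 5/51*3 + 7/34*2 + 19/102*3 + 4/51*4 + 5/34*3 + 1/102*4 = 133/51 = 2.6078

2.6078 bits


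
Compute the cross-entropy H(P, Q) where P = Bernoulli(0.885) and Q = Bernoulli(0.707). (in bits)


H(P,Q) = -p*log2(q) - (1-p)*log2(1-q). -0.885*log2(0.707) = 0.442693; -0.115*log2(0.293) = 0.203668. H(P,Q) = 0.442693 + 0.203668 = 0.6464

0.6464 bits


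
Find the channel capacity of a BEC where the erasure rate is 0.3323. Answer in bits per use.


C = 1 - epsilon = 1 - 0.3323 = 0.6677

0.6677 bits


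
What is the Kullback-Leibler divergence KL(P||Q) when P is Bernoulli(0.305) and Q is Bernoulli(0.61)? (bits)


KL = p*log2(p/q) + (1-p)*log2((1-p)/(1-q)) = 0.305*log2(0.305/0.61) + 0.695*log2(0.695/0.39) = 0.2743

0.2743 bits


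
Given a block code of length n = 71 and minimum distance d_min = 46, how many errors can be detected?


Detection capability = d_min - 1 = 46 - 1 = 45

45 errors


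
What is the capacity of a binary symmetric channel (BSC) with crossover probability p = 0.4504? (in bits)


H(p) = -p*log2(p) - (1-p)*log2(1-p) = -0.4504*log2(0.4504) - 0.5496*log2(0.5496) = 0.518285 + 0.474605 = 0.9929. C = 1 - H(p) = 1 - 0.9929 = 0.0071

0.0071 bits


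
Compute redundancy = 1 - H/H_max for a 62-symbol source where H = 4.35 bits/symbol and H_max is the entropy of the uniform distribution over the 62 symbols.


H_max = log2(K) = log2(62) = 5.9542 bits/symbol. Redundancy = 1 - H/H_max = 1 - 4.35/5.9542 = 1 - 0.7306 = 0.2694

0.2694


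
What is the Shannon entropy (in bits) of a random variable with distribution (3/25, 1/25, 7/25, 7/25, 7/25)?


H = -sum(p_i * log2(p_i)). Terms: -(3/25)*log2(3/25) = 0.367067; -(1/25)*log2(1/25) = 0.185754; -(7/25)*log2(7/25) = 0.514220; -(7/25)*log2(7/25) = 0.514220; -(7/25)*log2(7/25) = 0.514220. H = 0.367067 + 0.185754 + 0.514220 + 0.514220 + 0.514220 = 2.0955

2.0955 bits


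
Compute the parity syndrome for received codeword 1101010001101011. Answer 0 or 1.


Syndrome = XOR of all bits = 1 XOR 1 XOR 0 XOR 1 XOR 0 XOR 1 XOR 0 XOR 0 XOR 0 XOR 1 XOR 1 XOR 0 XOR 1 XOR 0 XOR 1 XOR 1 = 1

1


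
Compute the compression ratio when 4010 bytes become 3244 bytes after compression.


Ratio = original / compressed = 4010 / 3244 = 1.2361

1.2361


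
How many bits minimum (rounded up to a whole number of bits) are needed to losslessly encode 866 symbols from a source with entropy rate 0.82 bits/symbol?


Minimum bits >= n * H = 866 * 0.82 = 710.12, rounded up to a whole number of bits = 711

711 bits


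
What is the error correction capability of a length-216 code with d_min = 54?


Correction capability = floor((d-1)/2) = floor((54-1)/2) = 26

26 errors


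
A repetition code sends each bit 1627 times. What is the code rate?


Rate = k/n = 1/1627

1/1627


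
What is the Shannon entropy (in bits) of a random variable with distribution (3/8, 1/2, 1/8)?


H = -sum(p_i * log2(p_i)). Terms: -(3/8)*log2(3/8) = 0.530639; -(1/2)*log2(1/2) = 0.500000; -(1/8)*log2(1/8) = 0.375000. H = 0.530639 + 0.500000 + 0.375000 = 1.4056

1.4056 bits


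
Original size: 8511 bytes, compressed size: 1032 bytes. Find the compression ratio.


Ratio = original / compressed = 8511 / 1032 = 8.2471

8.2471


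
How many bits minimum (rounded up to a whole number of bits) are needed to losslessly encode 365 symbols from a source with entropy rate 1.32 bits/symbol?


Minimum bits >= n * H = 365 * 1.32 = 481.8, rounded up to a whole number of bits = 482

482 bits


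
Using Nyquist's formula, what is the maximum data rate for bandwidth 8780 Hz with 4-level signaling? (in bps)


Rate = 2 * B * log2(M) = 2 * 8780 * 2.0 = 35120.0

35120.0 bps


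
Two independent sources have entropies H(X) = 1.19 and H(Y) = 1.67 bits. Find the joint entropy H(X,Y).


For independent variables, H(X,Y) = H(X) + H(Y) = 1.19 + 1.67 = 2.86

2.86 bits


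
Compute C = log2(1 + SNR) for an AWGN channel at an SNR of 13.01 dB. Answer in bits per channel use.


SNR_linear = 10^(13.01/10) = 19.9986; C = log2(1 + SNR_linear) = log2(1 + 19.9986) = 4.3922

4.3922 bits/channel use


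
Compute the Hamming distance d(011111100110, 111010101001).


Count differing positions: ^ . . ^ . ^ . . ^ ^ ^ ^ = 7 differences

7


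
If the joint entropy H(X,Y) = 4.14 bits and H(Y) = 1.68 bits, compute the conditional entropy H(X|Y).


H(X|Y) = H(X,Y) - H(Y) = 4.14 - 1.68 = 2.46

2.46 bits


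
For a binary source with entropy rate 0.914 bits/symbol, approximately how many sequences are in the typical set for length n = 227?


log2|A_typical| = nH = 227 * 0.914 = 207.478, so |A_typical| ~ 2^207.478 = 2.865e+62

2.865e+62


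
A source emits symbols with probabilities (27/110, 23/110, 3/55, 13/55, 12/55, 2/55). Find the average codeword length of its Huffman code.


Huffman construction (repeatedly merge the two least-probable nodes; each merge adds 1 bit to every symbol beneath it): 2/55 + 3/55 = 1/11; 1/11 + 23/110 = 3/10; 12/55 + 13/55 = 5/11; 27/110 + 3/10 = 6/11; 5/11 + 6/11 = 1. Resulting codeword lengths (in the order the probabilities were given): (2, 3, 4, 2, 2, 4). L_avg = sum(p_i * l_i) = 27/110*2 + 23/110*3 + 3/55*4 + 13/55*2 + 12/55*2 + 2/55*4 = 263/110 = 2.3909

2.3909 bits


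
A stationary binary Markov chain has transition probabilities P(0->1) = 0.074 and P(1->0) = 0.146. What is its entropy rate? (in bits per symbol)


Stationary distribution: pi_0 = p10/(p01+p10) = 0.6636, pi_1 = 0.3364. Entropy rate H' = pi_0*H(p01) + pi_1*H(p10) = 0.6636*0.3807 + 0.3364*0.5997 = 0.4544

0.4544 bits/symbol


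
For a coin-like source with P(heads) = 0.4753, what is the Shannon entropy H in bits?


H = -p*log2(p) - (1-p)*log2(1-p). -0.4753*log2(0.4753) = 0.510040; -0.5247*log2(0.5247) = 0.488199. H = 0.510040 + 0.488199 = 0.9982

0.9982 bits


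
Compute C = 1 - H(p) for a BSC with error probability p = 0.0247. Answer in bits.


H(p) = -p*log2(p) - (1-p)*log2(1-p) = -0.0247*log2(0.0247) - 0.9753*log2(0.9753) = 0.131882 + 0.035191 = 0.1671. C = 1 - H(p) = 1 - 0.1671 = 0.8329

0.8329 bits


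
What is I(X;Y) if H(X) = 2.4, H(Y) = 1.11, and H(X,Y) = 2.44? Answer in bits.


I(X;Y) = H(X) + H(Y) - H(X,Y) = 2.4 + 1.11 - 2.44 = 1.07

1.07 bits


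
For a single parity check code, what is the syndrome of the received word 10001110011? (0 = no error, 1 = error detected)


Syndrome = XOR of all bits = 1 XOR 0 XOR 0 XOR 0 XOR 1 XOR 1 XOR 1 XOR 0 XOR 0 XOR 1 XOR 1 = 0

0


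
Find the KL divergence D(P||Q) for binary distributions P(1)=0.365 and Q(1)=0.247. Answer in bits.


KL = p*log2(p/q) + (1-p)*log2((1-p)/(1-q)) = 0.365*log2(0.365/0.247) + 0.635*log2(0.635/0.753) = 0.0495

0.0495 bits


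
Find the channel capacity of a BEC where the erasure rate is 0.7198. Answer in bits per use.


C = 1 - epsilon = 1 - 0.7198 = 0.2802

0.2802 bits


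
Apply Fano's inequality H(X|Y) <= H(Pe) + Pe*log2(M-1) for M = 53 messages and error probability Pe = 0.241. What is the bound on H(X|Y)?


H(Pe) = -Pe*log2(Pe) - (1-Pe)*log2(1-Pe) = -0.241*log2(0.241) - 0.759*log2(0.759) = 0.494748 + 0.301952 = 0.7967. Pe*log2(M-1) = 0.241*log2(52) = 1.373806. Bound = H(Pe) + Pe*log2(M-1) = 0.494748 + 0.301952 + 1.373806 = 2.1705

2.1705 bits


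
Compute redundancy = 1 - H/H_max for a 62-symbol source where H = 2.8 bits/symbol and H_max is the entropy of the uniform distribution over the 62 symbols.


H_max = log2(K) = log2(62) = 5.9542 bits/symbol. Redundancy = 1 - H/H_max = 1 - 2.8/5.9542 = 1 - 0.4703 = 0.5297

0.5297


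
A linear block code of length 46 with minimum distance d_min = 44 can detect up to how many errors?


Detection capability = d_min - 1 = 44 - 1 = 43

43 errors


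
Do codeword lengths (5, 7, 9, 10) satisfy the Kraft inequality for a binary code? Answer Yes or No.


Kraft sum = sum(2^(-l_i)) = 0.042, need <= 1. Result: satisfied (a binary prefix-free code with these lengths exists)

Yes


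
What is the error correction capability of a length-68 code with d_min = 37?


Correction capability = floor((d-1)/2) = floor((37-1)/2) = 18

18 errors


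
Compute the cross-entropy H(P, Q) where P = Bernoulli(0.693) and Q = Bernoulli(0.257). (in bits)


H(P,Q) = -p*log2(q) - (1-p)*log2(1-q). -0.693*log2(0.257) = 1.358391; -0.307*log2(0.743) = 0.131570. H(P,Q) = 1.358391 + 0.131570 = 1.49

1.49 bits


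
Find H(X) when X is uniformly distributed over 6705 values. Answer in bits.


H = log2(n) = log2(6705) = 12.711

12.711 bits


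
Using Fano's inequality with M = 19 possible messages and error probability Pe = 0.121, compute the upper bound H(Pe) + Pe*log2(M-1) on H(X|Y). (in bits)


H(Pe) = -Pe*log2(Pe) - (1-Pe)*log2(1-Pe) = -0.121*log2(0.121) - 0.879*log2(0.879) = 0.368677 + 0.163551 = 0.5322. Pe*log2(M-1) = 0.121*log2(18) = 0.504561. Bound = H(Pe) + Pe*log2(M-1) = 0.368677 + 0.163551 + 0.504561 = 1.0368

1.0368 bits


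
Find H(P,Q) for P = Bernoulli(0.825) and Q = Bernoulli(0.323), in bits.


H(P,Q) = -p*log2(q) - (1-p)*log2(1-q). -0.825*log2(0.323) = 1.345075; -0.175*log2(0.677) = 0.098485. H(P,Q) = 1.345075 + 0.098485 = 1.4436

1.4436 bits


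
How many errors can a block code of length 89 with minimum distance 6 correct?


Correction capability = floor((d-1)/2) = floor((6-1)/2) = 2

2 errors


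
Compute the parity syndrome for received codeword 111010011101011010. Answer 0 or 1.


Syndrome = XOR of all bits = 1 XOR 1 XOR 1 XOR 0 XOR 1 XOR 0 XOR 0 XOR 1 XOR 1 XOR 1 XOR 0 XOR 1 XOR 0 XOR 1 XOR 1 XOR 0 XOR 1 XOR 0 = 1

1


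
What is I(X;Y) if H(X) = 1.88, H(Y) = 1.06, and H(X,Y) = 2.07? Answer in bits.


I(X;Y) = H(X) + H(Y) - H(X,Y) = 1.88 + 1.06 - 2.07 = 0.87

0.87 bits


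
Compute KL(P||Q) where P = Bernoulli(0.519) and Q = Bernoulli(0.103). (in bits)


KL = p*log2(p/q) + (1-p)*log2((1-p)/(1-q)) = 0.519*log2(0.519/0.103) + 0.481*log2(0.481/0.897) = 0.7784

0.7784 bits


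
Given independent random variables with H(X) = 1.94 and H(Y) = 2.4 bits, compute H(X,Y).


For independent variables, H(X,Y) = H(X) + H(Y) = 1.94 + 2.4 = 4.34

4.34 bits


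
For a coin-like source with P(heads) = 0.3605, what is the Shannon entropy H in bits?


H = -p*log2(p) - (1-p)*log2(1-p). -0.3605*log2(0.3605) = 0.530630; -0.6395*log2(0.6395) = 0.412467. H = 0.530630 + 0.412467 = 0.9431

0.9431 bits


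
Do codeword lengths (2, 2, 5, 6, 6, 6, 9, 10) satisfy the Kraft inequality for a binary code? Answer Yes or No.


Kraft sum = sum(2^(-l_i)) = 0.5811, need <= 1. Result: satisfied (a binary prefix-free code with these lengths exists)

Yes


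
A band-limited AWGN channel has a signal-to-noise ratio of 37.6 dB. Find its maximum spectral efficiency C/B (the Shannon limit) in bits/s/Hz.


SNR_linear = 10^(37.6/10) = 5754.3994; C/B = log2(1 + SNR_linear) = log2(1 + 5754.3994) = 12.4907

12.4907 bits/s/Hz


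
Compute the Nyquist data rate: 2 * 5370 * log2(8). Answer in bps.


Rate = 2 * B * log2(M) = 2 * 5370 * 3.0 = 32220.0

32220.0 bps


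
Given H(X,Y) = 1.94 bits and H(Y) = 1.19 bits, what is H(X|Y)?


H(X|Y) = H(X,Y) - H(Y) = 1.94 - 1.19 = 0.75

0.75 bits


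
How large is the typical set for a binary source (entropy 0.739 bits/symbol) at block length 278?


log2|A_typical| = nH = 278 * 0.739 = 205.442, so |A_typical| ~ 2^205.442 = 6.986e+61

6.986e+61


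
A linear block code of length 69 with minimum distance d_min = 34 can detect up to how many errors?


Detection capability = d_min - 1 = 34 - 1 = 33

33 errors


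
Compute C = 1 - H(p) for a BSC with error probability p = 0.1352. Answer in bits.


H(p) = -p*log2(p) - (1-p)*log2(1-p) = -0.1352*log2(0.1352) - 0.8648*log2(0.8648) = 0.390300 + 0.181229 = 0.5715. C = 1 - H(p) = 1 - 0.5715 = 0.4285

0.4285 bits


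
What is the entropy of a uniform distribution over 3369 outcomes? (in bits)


H = log2(n) = log2(3369) = 11.7181

11.7181 bits


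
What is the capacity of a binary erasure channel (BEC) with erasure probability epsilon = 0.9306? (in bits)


C = 1 - epsilon = 1 - 0.9306 = 0.0694

0.0694 bits


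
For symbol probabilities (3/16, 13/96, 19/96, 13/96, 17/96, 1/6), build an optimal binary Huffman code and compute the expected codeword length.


Huffman construction (repeatedly merge the two least-probable nodes; each merge adds 1 bit to every symbol beneath it): 13/96 + 13/96 = 13/48; 1/6 + 17/96 = 11/32; 3/16 + 19/96 = 37/96; 13/48 + 11/32 = 59/96; 37/96 + 59/96 = 1. Resulting codeword lengths (in the order the probabilities were given): (2, 3, 2, 3, 3, 3). L_avg = sum(p_i * l_i) = 3/16*2 + 13/96*3 + 19/96*2 + 13/96*3 + 17/96*3 + 1/6*3 = 251/96 = 2.6146

2.6146 bits


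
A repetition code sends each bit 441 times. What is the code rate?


Rate = k/n = 1/441

1/441


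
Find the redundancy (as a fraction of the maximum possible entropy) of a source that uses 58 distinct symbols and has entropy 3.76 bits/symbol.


H_max = log2(K) = log2(58) = 5.858 bits/symbol. Redundancy = 1 - H/H_max = 1 - 3.76/5.858 = 1 - 0.6419 = 0.3581

0.3581


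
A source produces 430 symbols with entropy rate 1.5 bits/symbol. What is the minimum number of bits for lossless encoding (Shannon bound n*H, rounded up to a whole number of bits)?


Minimum bits >= n * H = 430 * 1.5 = 645.0, rounded up to a whole number of bits = 645

645 bits


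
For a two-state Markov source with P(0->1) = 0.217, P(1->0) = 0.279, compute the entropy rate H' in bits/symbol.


Stationary distribution: pi_0 = p10/(p01+p10) = 0.5625, pi_1 = 0.4375. Entropy rate H' = pi_0*H(p01) + pi_1*H(p10) = 0.5625*0.7547 + 0.4375*0.8541 = 0.7982

0.7982 bits/symbol


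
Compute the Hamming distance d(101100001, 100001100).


Count differing positions: . . ^ ^ . ^ ^ . ^ = 5 differences

5


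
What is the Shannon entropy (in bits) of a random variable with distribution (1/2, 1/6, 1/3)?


H = -sum(p_i * log2(p_i)). Terms: -(1/2)*log2(1/2) = 0.500000; -(1/6)*log2(1/6) = 0.430827; -(1/3)*log2(1/3) = 0.528321. H = 0.500000 + 0.430827 + 0.528321 = 1.4591

1.4591 bits


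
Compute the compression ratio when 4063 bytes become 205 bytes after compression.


Ratio = original / compressed = 4063 / 205 = 19.8195

19.8195


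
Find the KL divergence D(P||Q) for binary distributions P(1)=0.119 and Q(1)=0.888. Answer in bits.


KL = p*log2(p/q) + (1-p)*log2((1-p)/(1-q)) = 0.119*log2(0.119/0.888) + 0.881*log2(0.881/0.112) = 2.2765

2.2765 bits


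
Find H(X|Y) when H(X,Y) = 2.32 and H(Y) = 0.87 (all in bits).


H(X|Y) = H(X,Y) - H(Y) = 2.32 - 0.87 = 1.45

1.45 bits


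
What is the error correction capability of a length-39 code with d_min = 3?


Correction capability = floor((d-1)/2) = floor((3-1)/2) = 1

1 errors


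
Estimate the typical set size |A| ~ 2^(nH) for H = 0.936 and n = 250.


log2|A_typical| = nH = 250 * 0.936 = 234.0, so |A_typical| ~ 2^234.0 = 2.761e+70

2.761e+70


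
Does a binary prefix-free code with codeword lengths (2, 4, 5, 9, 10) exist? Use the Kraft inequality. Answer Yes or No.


Kraft sum = sum(2^(-l_i)) = 0.3467, need <= 1. Result: satisfied (a binary prefix-free code with these lengths exists)

Yes


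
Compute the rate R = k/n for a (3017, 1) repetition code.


Rate = k/n = 1/3017

1/3017


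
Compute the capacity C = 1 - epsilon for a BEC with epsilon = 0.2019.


C = 1 - epsilon = 1 - 0.2019 = 0.7981

0.7981 bits


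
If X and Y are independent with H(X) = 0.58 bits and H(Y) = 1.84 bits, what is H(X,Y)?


For independent variables, H(X,Y) = H(X) + H(Y) = 0.58 + 1.84 = 2.42

2.42 bits


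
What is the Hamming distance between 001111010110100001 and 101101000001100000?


Count differing positions: ^ . . . ^ . . ^ . ^ ^ ^ . . . . . ^ = 7 differences

7


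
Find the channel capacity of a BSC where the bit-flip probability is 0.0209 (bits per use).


H(p) = -p*log2(p) - (1-p)*log2(1-p) = -0.0209*log2(0.0209) - 0.9791*log2(0.9791) = 0.116629 + 0.029835 = 0.1465. C = 1 - H(p) = 1 - 0.1465 = 0.8535

0.8535 bits


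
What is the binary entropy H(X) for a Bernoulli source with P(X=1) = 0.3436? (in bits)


H = -p*log2(p) - (1-p)*log2(1-p). -0.3436*log2(0.3436) = 0.529556; -0.6564*log2(0.6564) = 0.398666. H = 0.529556 + 0.398666 = 0.9282

0.9282 bits


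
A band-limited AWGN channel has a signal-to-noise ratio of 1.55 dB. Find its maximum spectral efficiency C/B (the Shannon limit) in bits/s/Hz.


SNR_linear = 10^(1.55/10) = 1.4289; C/B = log2(1 + SNR_linear) = log2(1 + 1.4289) = 1.2803

1.2803 bits/s/Hz


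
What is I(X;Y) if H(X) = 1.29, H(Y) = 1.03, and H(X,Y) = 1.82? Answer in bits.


I(X;Y) = H(X) + H(Y) - H(X,Y) = 1.29 + 1.03 - 1.82 = 0.5

0.5 bits


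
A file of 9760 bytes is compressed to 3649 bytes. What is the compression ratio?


Ratio = original / compressed = 9760 / 3649 = 2.6747

2.6747


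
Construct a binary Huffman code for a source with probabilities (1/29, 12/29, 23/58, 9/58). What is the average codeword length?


Huffman construction (repeatedly merge the two least-probable nodes; each merge adds 1 bit to every symbol beneath it): 1/29 + 9/58 = 11/58; 11/58 + 23/58 = 17/29; 12/29 + 17/29 = 1. Resulting codeword lengths (in the order the probabilities were given): (3, 1, 2, 3). L_avg = sum(p_i * l_i) = 1/29*3 + 12/29*1 + 23/58*2 + 9/58*3 = 103/58 = 1.7759

1.7759 bits


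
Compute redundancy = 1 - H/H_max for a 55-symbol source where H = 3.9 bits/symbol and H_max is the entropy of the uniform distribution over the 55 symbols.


H_max = log2(K) = log2(55) = 5.7814 bits/symbol. Redundancy = 1 - H/H_max = 1 - 3.9/5.7814 = 1 - 0.6746 = 0.3254

0.3254


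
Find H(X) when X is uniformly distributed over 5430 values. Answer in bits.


H = log2(n) = log2(5430) = 12.4067

12.4067 bits


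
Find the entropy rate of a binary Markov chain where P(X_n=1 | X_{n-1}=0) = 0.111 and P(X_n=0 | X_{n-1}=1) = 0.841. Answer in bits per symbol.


Stationary distribution: pi_0 = p10/(p01+p10) = 0.8834, pi_1 = 0.1166. Entropy rate H' = pi_0*H(p01) + pi_1*H(p10) = 0.8834*0.5029 + 0.1166*0.6319 = 0.518

0.518 bits/symbol


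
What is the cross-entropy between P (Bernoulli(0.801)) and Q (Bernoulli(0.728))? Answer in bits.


H(P,Q) = -p*log2(q) - (1-p)*log2(1-q). -0.801*log2(0.728) = 0.366850; -0.199*log2(0.272) = 0.373786. H(P,Q) = 0.366850 + 0.373786 = 0.7406

0.7406 bits


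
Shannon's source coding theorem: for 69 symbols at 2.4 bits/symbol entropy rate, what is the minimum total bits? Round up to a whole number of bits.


Minimum bits >= n * H = 69 * 2.4 = 165.6, rounded up to a whole number of bits = 166

166 bits


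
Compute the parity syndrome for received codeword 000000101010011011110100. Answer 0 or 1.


Syndrome = XOR of all bits = 0 XOR 0 XOR 0 XOR 0 XOR 0 XOR 0 XOR 1 XOR 0 XOR 1 XOR 0 XOR 1 XOR 0 XOR 0 XOR 1 XOR 1 XOR 0 XOR 1 XOR 1 XOR 1 XOR 1 XOR 0 XOR 1 XOR 0 XOR 0 = 0

0


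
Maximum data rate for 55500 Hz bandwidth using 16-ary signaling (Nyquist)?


Rate = 2 * B * log2(M) = 2 * 55500 * 4.0 = 444000.0

444000.0 bps


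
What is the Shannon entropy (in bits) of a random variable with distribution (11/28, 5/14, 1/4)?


H = -sum(p_i * log2(p_i)). Terms: -(11/28)*log2(11/28) = 0.529541; -(5/14)*log2(5/14) = 0.530510; -(1/4)*log2(1/4) = 0.500000. H = 0.529541 + 0.530510 + 0.500000 = 1.5601

1.5601 bits


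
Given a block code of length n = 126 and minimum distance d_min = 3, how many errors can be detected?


Detection capability = d_min - 1 = 3 - 1 = 2

2 errors


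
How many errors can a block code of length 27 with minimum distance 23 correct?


Correction capability = floor((d-1)/2) = floor((23-1)/2) = 11

11 errors


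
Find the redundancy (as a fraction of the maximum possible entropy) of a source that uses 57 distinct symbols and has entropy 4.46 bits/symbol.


H_max = log2(K) = log2(57) = 5.8329 bits/symbol. Redundancy = 1 - H/H_max = 1 - 4.46/5.8329 = 1 - 0.7646 = 0.2354

0.2354


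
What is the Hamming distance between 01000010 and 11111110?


Count differing positions: ^ . ^ ^ ^ ^ . . = 5 differences

5


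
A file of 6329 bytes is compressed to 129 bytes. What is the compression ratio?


Ratio = original / compressed = 6329 / 129 = 49.062

49.062


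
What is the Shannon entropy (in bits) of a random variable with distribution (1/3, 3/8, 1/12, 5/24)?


H = -sum(p_i * log2(p_i)). Terms: -(1/3)*log2(1/3) = 0.528321; -(3/8)*log2(3/8) = 0.530639; -(1/12)*log2(1/12) = 0.298747; -(5/24)*log2(5/24) = 0.471466. H = 0.528321 + 0.530639 + 0.298747 + 0.471466 = 1.8292

1.8292 bits


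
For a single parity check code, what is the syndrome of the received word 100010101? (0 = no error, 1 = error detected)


Syndrome = XOR of all bits = 1 XOR 0 XOR 0 XOR 0 XOR 1 XOR 0 XOR 1 XOR 0 XOR 1 = 0

0


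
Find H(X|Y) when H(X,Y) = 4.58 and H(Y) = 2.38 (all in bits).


H(X|Y) = H(X,Y) - H(Y) = 4.58 - 2.38 = 2.2

2.2 bits


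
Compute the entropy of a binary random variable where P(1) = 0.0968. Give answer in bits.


H = -p*log2(p) - (1-p)*log2(1-p). -0.0968*log2(0.0968) = 0.326105; -0.9032*log2(0.9032) = 0.132664. H = 0.326105 + 0.132664 = 0.4588

0.4588 bits


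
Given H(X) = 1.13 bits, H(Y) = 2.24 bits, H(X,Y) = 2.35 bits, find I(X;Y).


I(X;Y) = H(X) + H(Y) - H(X,Y) = 1.13 + 2.24 - 2.35 = 1.02

1.02 bits


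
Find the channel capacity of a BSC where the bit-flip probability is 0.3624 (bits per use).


H(p) = -p*log2(p) - (1-p)*log2(1-p) = -0.3624*log2(0.3624) - 0.6376*log2(0.6376) = 0.530679 + 0.413979 = 0.9447. C = 1 - H(p) = 1 - 0.9447 = 0.0553

0.0553 bits


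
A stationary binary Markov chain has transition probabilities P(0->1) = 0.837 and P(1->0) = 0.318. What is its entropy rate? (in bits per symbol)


Stationary distribution: pi_0 = p10/(p01+p10) = 0.2753, pi_1 = 0.7247. Entropy rate H' = pi_0*H(p01) + pi_1*H(p10) = 0.2753*0.6414 + 0.7247*0.9022 = 0.8304

0.8304 bits/symbol


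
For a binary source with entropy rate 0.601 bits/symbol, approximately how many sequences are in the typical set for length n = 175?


log2|A_typical| = nH = 175 * 0.601 = 105.175, so |A_typical| ~ 2^105.175 = 4.580e+31

4.580e+31


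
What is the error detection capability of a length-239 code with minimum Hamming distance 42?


Detection capability = d_min - 1 = 42 - 1 = 41

41 errors


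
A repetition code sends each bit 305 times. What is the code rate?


Rate = k/n = 1/305

1/305


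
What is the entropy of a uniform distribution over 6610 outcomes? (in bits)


H = log2(n) = log2(6610) = 12.6904

12.6904 bits


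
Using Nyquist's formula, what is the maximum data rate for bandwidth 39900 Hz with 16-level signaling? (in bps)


Rate = 2 * B * log2(M) = 2 * 39900 * 4.0 = 319200.0

319200.0 bps
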